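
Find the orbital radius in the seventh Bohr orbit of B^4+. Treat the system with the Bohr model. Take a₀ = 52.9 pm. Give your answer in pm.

518 pm

r_n = n²a₀/Z = 7² × 52.9 / 5
    = 49 × 52.9 / 5 = 518 pm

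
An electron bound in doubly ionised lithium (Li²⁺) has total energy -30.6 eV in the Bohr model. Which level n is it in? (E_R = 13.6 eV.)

E_n = −E_R Z²/n² ⇒ n² = E_R Z²/(−E_n) = 13.6 × 3² / 30.6 ≈ 4.00
n = 2

2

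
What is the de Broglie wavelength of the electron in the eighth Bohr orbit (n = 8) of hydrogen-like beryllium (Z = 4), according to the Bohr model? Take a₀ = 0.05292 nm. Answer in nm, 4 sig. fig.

The Bohr quantisation condition is nλ = 2πr_n.
r_n = n²a₀/Z = 0.8467 nm
λ = 2πr_n/n = 2π·0.8467/8 = 0.6650 nm

0.6650 nm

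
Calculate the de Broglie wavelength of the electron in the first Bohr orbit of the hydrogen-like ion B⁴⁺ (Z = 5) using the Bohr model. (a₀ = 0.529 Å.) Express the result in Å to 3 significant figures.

0.665 Å

The Bohr quantisation condition is nλ = 2πr_n.
r_n = n²a₀/Z = 0.106 Å
λ = 2πr_n/n = 2π·0.106/1 = 0.665 Å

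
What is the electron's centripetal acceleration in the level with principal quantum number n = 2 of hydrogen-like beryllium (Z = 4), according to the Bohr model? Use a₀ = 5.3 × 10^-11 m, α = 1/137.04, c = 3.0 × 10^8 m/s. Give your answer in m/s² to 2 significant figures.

3.6 × 10^23 m/s²

r = n²a₀/Z = 5.3 × 10^-11 m, v = Zαc/n = 4.4 × 10^6 m/s
a = v²/r = (4.4 × 10^6)² / 5.3 × 10^-11 = 3.6 × 10^23 m/s²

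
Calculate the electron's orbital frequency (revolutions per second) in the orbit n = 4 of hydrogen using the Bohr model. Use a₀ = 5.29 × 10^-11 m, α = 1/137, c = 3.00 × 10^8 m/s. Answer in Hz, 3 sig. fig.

r = n²a₀/Z = 8.46 × 10^-10 m, v = Zαc/n = 5.47 × 10^5 m/s
f = v/(2πr) = 1.03 × 10^14 Hz

1.03 × 10^14 Hz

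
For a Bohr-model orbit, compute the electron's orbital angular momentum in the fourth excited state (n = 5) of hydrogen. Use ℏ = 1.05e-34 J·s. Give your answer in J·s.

L_n = nℏ = 5 × 1.05e-34 = 5.25e-34 J·s

5.25e-34 J·s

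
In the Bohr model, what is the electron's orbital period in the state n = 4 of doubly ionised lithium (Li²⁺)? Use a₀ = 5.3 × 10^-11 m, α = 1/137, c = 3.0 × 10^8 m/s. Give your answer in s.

1.1 × 10^-15 s

r = n²a₀/Z = 4²·5.3 × 10^-11/3 = 2.8 × 10^-10 m
v = Zαc/n = 3·0.0073·3.0 × 10^8/4 = 1.6 × 10^6 m/s
T = 2πr/v = 1.1 × 10^-15 s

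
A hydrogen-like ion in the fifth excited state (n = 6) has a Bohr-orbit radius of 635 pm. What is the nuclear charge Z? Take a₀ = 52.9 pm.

3

r_n = n²a₀/Z ⇒ Z = n²a₀/r = 6² × 52.9 / 635 ≈ 3.00
Z = 3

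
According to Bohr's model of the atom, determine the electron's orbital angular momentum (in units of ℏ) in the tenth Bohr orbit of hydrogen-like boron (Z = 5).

10

L_n = nℏ, so L/ℏ = n = 10.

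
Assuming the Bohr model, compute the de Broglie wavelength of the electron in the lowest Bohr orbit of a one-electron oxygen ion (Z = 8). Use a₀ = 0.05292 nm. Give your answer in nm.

The Bohr quantisation condition is nλ = 2πr_n.
r_n = n²a₀/Z = 0.006615 nm
λ = 2πr_n/n = 2π·0.006615/1 = 0.04156 nm

0.04156 nm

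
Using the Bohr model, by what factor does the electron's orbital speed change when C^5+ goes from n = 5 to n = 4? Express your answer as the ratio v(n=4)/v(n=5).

5/4

v ∝ Z^1 · n^-1; with Z fixed, v ∝ n^-1.
v(n=4)/v(n=5) = (4/5)^-1 = 5/4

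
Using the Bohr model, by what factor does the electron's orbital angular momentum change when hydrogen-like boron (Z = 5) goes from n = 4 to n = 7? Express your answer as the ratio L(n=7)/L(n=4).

7/4

L = nℏ depends only on n, so L ∝ n.
L(n=7)/L(n=4) = (7/4)^1 = 7/4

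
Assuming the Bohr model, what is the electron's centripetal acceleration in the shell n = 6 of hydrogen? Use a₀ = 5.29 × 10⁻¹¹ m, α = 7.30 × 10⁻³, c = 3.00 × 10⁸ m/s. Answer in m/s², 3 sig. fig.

7.00 × 10¹⁹ m/s²

r = n²a₀/Z = 1.90 × 10⁻⁹ m, v = Zαc/n = 3.65 × 10⁵ m/s
a = v²/r = (3.65 × 10⁵)² / 1.90 × 10⁻⁹ = 7.00 × 10¹⁹ m/s²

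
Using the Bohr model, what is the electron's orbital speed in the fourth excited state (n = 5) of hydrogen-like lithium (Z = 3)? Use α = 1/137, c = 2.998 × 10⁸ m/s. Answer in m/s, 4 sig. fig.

1.313 × 10⁶ m/s

v_n = Zαc/n = 3 × 0.007299 × 2.998 × 10⁸ / 5
    = 1.313 × 10⁶ m/s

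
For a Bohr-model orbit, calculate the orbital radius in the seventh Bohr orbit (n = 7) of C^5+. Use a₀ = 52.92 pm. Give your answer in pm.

432.2 pm

r_n = n²a₀/Z = 7² × 52.92 / 6
    = 49 × 52.92 / 6 = 432.2 pm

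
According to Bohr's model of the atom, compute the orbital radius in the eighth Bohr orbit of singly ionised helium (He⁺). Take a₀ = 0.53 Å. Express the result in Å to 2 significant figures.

17 Å

r_n = n²a₀/Z = 8² × 0.53 / 2
    = 64 × 0.53 / 2 = 17 Å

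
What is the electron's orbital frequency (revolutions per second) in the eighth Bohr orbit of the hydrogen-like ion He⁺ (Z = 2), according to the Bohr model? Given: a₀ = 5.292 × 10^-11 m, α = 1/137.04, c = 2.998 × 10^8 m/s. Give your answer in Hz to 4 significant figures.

5.140 × 10^13 Hz

r = n²a₀/Z = 1.693 × 10^-9 m, v = Zαc/n = 5.469 × 10^5 m/s
f = v/(2πr) = 5.140 × 10^13 Hz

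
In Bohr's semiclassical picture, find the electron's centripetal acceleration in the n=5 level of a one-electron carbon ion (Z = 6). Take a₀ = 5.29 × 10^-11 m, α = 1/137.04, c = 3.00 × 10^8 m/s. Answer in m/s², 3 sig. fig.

3.13 × 10^22 m/s²

r = n²a₀/Z = 2.20 × 10^-10 m, v = Zαc/n = 2.63 × 10^6 m/s
a = v²/r = (2.63 × 10^6)² / 2.20 × 10^-10 = 3.13 × 10^22 m/s²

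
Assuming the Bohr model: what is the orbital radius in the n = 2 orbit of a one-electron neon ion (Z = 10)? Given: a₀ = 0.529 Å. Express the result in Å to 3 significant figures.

r_n = n²a₀/Z = 2² × 0.529 / 10
    = 4 × 0.529 / 10 = 0.212 Å

0.212 Å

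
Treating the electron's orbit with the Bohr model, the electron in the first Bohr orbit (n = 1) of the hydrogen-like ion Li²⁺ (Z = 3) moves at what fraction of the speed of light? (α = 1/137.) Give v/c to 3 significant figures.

0.0219

v_n = Zαc/n, so v/c = Zα/n = 3 × 0.00730 / 1 = 0.0219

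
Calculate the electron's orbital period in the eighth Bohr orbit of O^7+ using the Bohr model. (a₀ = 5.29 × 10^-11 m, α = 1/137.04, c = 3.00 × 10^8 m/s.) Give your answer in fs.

r = n²a₀/Z = 8²·5.29 × 10^-11/8 = 4.23 × 10^-10 m
v = Zαc/n = 8·0.00730·3.00 × 10^8/8 = 2.19 × 10^6 m/s
T = 2πr/v = 1.21 × 10^-15 s = 1.21 fs

1.21 fs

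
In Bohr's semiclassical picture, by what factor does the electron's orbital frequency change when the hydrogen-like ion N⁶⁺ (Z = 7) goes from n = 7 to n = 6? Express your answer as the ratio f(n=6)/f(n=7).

f ∝ Z^2 · n^-3; with Z fixed, f ∝ n^-3.
f(n=6)/f(n=7) = (6/7)^-3 = 343/216

343/216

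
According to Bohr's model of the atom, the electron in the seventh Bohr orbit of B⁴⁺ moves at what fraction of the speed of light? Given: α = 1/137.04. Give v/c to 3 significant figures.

v_n = Zαc/n, so v/c = Zα/n = 5 × 0.00730 / 7 = 0.00521

0.00521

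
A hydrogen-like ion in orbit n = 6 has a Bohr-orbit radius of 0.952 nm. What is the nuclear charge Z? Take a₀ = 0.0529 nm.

r_n = n²a₀/Z ⇒ Z = n²a₀/r = 6² × 0.0529 / 0.952 ≈ 2.00
Z = 2

2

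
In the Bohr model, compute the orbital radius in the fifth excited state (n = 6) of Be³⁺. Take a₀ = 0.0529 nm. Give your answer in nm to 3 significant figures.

r_n = n²a₀/Z = 6² × 0.0529 / 4
    = 36 × 0.0529 / 4 = 0.476 nm

0.476 nm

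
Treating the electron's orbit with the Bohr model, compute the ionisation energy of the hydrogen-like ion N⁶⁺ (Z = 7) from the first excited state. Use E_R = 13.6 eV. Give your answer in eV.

167 eV

E_n = −E_R·Z²/n² = −13.6 × 7²/2² eV = -167 eV
Ionisation energy = −E_n = 167 eV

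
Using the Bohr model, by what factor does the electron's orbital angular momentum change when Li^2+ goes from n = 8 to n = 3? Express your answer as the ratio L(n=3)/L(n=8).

3/8

L = nℏ depends only on n, so L ∝ n.
L(n=3)/L(n=8) = (3/8)^1 = 3/8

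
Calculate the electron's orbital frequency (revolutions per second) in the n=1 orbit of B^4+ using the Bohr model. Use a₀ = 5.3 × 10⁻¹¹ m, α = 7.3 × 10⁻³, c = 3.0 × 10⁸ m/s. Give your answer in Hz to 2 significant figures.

1.6 × 10¹⁷ Hz

r = n²a₀/Z = 1.1 × 10⁻¹¹ m, v = Zαc/n = 1.1 × 10⁷ m/s
f = v/(2πr) = 1.6 × 10¹⁷ Hz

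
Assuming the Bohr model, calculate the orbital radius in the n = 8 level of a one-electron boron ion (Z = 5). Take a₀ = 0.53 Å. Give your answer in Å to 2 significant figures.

r_n = n²a₀/Z = 8² × 0.53 / 5
    = 64 × 0.53 / 5 = 6.8 Å

6.8 Å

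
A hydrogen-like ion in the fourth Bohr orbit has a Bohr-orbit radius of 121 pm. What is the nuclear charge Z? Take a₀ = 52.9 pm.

r_n = n²a₀/Z ⇒ Z = n²a₀/r = 4² × 52.9 / 121 ≈ 7.00
Z = 7

7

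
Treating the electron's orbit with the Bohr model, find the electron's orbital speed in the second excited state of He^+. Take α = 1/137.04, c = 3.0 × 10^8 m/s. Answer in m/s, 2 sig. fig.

1.5 × 10^6 m/s

v_n = Zαc/n = 2 × 0.0073 × 3.0 × 10^8 / 3
    = 1.5 × 10^6 m/s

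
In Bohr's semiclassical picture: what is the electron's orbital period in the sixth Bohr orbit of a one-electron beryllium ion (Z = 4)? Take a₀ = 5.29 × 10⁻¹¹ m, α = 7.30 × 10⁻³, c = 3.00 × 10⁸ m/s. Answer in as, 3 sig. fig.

r = n²a₀/Z = 6²·5.29 × 10⁻¹¹/4 = 4.76 × 10⁻¹⁰ m
v = Zαc/n = 4·0.00730·3.00 × 10⁸/6 = 1.46 × 10⁶ m/s
T = 2πr/v = 2.05 × 10⁻¹⁵ s = 2050 as

2050 as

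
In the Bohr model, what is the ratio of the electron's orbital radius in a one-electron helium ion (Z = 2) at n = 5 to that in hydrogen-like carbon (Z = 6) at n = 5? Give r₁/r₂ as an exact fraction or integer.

3

r ∝ Z^-1 · n^2
r₁/r₂ = (2/6)^-1 · (5/5)^2 = 3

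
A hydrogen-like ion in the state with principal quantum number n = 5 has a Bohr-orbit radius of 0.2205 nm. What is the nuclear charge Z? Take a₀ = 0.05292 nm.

6

r_n = n²a₀/Z ⇒ Z = n²a₀/r = 5² × 0.05292 / 0.2205 ≈ 6.00
Z = 6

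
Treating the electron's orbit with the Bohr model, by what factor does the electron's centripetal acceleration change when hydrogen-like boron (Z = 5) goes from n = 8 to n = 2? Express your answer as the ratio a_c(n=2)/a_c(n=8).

a_c ∝ Z^3 · n^-4; with Z fixed, a_c ∝ n^-4.
a_c(n=2)/a_c(n=8) = (2/8)^-4 = 256

256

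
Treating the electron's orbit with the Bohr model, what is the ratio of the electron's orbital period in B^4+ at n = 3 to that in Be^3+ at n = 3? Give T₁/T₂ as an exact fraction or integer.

T ∝ Z^-2 · n^3
T₁/T₂ = (5/4)^-2 · (3/3)^3 = 16/25

16/25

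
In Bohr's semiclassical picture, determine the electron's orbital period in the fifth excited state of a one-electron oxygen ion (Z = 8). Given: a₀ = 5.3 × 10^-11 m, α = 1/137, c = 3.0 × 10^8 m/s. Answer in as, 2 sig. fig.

r = n²a₀/Z = 6²·5.3 × 10^-11/8 = 2.4 × 10^-10 m
v = Zαc/n = 8·0.0073·3.0 × 10^8/6 = 2.9 × 10^6 m/s
T = 2πr/v = 5.1 × 10^-16 s = 510 as

510 as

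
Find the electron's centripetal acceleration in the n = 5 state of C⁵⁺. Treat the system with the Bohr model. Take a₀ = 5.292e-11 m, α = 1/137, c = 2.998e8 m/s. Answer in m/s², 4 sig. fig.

r = n²a₀/Z = 2.205e-10 m, v = Zαc/n = 2.626e6 m/s
a = v²/r = (2.626e6)² / 2.205e-10 = 3.127e22 m/s²

3.127e22 m/s²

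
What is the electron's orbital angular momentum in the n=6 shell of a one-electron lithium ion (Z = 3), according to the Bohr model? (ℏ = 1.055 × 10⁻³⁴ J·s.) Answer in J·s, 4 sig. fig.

6.330 × 10⁻³⁴ J·s

L_n = nℏ = 6 × 1.055 × 10⁻³⁴ = 6.330 × 10⁻³⁴ J·s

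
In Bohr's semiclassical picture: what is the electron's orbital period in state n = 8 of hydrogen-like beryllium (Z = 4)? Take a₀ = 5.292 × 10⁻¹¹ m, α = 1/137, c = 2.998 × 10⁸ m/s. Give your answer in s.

r = n²a₀/Z = 8²·5.292 × 10⁻¹¹/4 = 8.467 × 10⁻¹⁰ m
v = Zαc/n = 4·0.007299·2.998 × 10⁸/8 = 1.094 × 10⁶ m/s
T = 2πr/v = 4.862 × 10⁻¹⁵ s

4.862 × 10⁻¹⁵ s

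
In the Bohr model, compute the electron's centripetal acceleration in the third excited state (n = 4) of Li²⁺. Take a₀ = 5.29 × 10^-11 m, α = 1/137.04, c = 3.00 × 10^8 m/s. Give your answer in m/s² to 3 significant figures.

r = n²a₀/Z = 2.82 × 10^-10 m, v = Zαc/n = 1.64 × 10^6 m/s
a = v²/r = (1.64 × 10^6)² / 2.82 × 10^-10 = 9.55 × 10^21 m/s²

9.55 × 10^21 m/s²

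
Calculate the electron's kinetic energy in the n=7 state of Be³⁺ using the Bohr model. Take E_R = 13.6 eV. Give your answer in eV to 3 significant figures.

4.44 eV

For a Coulomb orbit the virial theorem gives K = −E_n.
E_n = −E_R·Z²/n², so K = E_R·Z²/n² = 13.6 × 4²/7² = 4.44 eV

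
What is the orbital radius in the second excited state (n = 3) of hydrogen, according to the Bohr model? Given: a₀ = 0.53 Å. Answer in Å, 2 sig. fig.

4.8 Å

r_n = n²a₀/Z = 3² × 0.53 / 1
    = 9 × 0.53 / 1 = 4.8 Å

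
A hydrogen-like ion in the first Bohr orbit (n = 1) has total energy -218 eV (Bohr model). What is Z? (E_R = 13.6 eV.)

4

E_n = −E_R Z²/n² ⇒ Z² = −E_n n²/E_R = 218 × 1² / 13.6 ≈ 16.03
Z = 4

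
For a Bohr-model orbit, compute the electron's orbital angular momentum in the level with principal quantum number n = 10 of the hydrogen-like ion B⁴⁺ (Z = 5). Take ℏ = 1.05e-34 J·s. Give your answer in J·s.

1.05e-33 J·s

L_n = nℏ = 10 × 1.05e-34 = 1.05e-33 J·s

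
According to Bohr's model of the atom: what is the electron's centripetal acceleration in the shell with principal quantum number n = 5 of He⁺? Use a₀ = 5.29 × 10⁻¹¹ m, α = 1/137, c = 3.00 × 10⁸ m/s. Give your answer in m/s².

r = n²a₀/Z = 6.61 × 10⁻¹⁰ m, v = Zαc/n = 8.76 × 10⁵ m/s
a = v²/r = (8.76 × 10⁵)² / 6.61 × 10⁻¹⁰ = 1.16 × 10²¹ m/s²

1.16 × 10²¹ m/s²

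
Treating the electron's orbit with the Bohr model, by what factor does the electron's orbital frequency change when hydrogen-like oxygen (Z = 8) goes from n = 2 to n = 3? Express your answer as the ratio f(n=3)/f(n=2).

8/27

f ∝ Z^2 · n^-3; with Z fixed, f ∝ n^-3.
f(n=3)/f(n=2) = (3/2)^-3 = 8/27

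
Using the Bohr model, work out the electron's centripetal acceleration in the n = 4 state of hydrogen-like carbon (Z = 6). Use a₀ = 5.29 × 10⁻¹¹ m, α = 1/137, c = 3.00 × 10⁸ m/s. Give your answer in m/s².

7.65 × 10²² m/s²

r = n²a₀/Z = 1.41 × 10⁻¹⁰ m, v = Zαc/n = 3.28 × 10⁶ m/s
a = v²/r = (3.28 × 10⁶)² / 1.41 × 10⁻¹⁰ = 7.65 × 10²² m/s²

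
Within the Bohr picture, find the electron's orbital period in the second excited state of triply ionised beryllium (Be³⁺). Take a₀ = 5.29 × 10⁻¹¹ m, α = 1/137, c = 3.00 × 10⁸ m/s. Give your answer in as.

256 as

r = n²a₀/Z = 3²·5.29 × 10⁻¹¹/4 = 1.19 × 10⁻¹⁰ m
v = Zαc/n = 4·0.00730·3.00 × 10⁸/3 = 2.92 × 10⁶ m/s
T = 2πr/v = 2.56 × 10⁻¹⁶ s = 256 as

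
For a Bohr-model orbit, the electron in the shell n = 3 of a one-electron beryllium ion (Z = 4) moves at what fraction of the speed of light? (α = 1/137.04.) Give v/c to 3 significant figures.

0.00973

v_n = Zαc/n, so v/c = Zα/n = 4 × 0.00730 / 3 = 0.00973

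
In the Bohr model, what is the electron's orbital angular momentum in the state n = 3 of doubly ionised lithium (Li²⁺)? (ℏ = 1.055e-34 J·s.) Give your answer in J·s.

3.165e-34 J·s

L_n = nℏ = 3 × 1.055e-34 = 3.165e-34 J·s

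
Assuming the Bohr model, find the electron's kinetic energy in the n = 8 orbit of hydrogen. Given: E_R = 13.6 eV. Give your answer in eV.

0.212 eV

For a Coulomb orbit the virial theorem gives K = −E_n.
E_n = −E_R·Z²/n², so K = E_R·Z²/n² = 13.6 × 1²/8² = 0.212 eV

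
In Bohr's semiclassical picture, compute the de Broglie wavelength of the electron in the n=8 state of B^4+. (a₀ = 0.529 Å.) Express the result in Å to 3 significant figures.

5.32 Å

The Bohr quantisation condition is nλ = 2πr_n.
r_n = n²a₀/Z = 6.77 Å
λ = 2πr_n/n = 2π·6.77/8 = 5.32 Å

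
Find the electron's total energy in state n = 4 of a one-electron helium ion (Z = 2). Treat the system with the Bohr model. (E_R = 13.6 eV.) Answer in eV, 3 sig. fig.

E_n = −E_R·Z²/n² = −13.6 × 2²/4² = -3.40 eV

-3.40 eV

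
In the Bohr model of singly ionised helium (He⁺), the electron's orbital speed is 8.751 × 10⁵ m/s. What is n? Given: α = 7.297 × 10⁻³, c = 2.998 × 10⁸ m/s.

v_n = Zαc/n ⇒ n = Zαc/v = 2 × 0.007297 × 2.998 × 10⁸ / 8.751 × 10⁵ ≈ 5.00
n = 5

5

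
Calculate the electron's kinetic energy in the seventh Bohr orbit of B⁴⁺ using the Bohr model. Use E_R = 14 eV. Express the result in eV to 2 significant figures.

7.1 eV

For a Coulomb orbit the virial theorem gives K = −E_n.
E_n = −E_R·Z²/n², so K = E_R·Z²/n² = 14 × 5²/7² = 7.1 eV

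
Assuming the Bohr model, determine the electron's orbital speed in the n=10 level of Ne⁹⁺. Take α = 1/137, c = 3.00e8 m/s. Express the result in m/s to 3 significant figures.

2.19e6 m/s

v_n = Zαc/n = 10 × 0.00730 × 3.00e8 / 10
    = 2.19e6 m/s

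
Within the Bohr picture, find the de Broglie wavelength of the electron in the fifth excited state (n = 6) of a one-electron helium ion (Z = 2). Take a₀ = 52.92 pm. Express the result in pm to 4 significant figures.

997.5 pm

The Bohr quantisation condition is nλ = 2πr_n.
r_n = n²a₀/Z = 952.6 pm
λ = 2πr_n/n = 2π·952.6/6 = 997.5 pm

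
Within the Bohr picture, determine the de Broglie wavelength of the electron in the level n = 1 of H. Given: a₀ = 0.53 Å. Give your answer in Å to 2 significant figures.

3.3 Å

The Bohr quantisation condition is nλ = 2πr_n.
r_n = n²a₀/Z = 0.53 Å
λ = 2πr_n/n = 2π·0.53/1 = 3.3 Å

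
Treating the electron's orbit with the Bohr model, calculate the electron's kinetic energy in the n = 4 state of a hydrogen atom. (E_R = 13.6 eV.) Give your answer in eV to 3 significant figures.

For a Coulomb orbit the virial theorem gives K = −E_n.
E_n = −E_R·Z²/n², so K = E_R·Z²/n² = 13.6 × 1²/4² = 0.850 eV

0.850 eV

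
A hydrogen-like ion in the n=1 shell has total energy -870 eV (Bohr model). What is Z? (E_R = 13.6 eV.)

8

E_n = −E_R Z²/n² ⇒ Z² = −E_n n²/E_R = 870 × 1² / 13.6 ≈ 63.97
Z = 8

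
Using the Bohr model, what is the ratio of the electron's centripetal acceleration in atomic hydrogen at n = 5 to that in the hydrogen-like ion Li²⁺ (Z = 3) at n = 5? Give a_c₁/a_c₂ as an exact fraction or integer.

a_c ∝ Z^3 · n^-4
a_c₁/a_c₂ = (1/3)^3 · (5/5)^-4 = 1/27

1/27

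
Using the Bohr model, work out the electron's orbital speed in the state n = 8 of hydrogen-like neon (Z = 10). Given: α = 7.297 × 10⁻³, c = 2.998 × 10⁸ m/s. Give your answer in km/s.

v_n = Zαc/n = 10 × 0.007297 × 2.998 × 10⁸ / 8
    = 2735 km/s

2735 km/s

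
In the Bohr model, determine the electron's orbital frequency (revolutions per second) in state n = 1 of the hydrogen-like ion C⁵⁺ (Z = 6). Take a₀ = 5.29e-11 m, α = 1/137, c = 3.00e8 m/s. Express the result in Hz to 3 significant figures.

r = n²a₀/Z = 8.82e-12 m, v = Zαc/n = 1.31e7 m/s
f = v/(2πr) = 2.37e17 Hz

2.37e17 Hz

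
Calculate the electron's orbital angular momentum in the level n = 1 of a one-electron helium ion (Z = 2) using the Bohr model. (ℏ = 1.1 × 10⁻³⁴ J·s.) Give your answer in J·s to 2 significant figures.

1.1 × 10⁻³⁴ J·s

L_n = nℏ = 1 × 1.1 × 10⁻³⁴ = 1.1 × 10⁻³⁴ J·s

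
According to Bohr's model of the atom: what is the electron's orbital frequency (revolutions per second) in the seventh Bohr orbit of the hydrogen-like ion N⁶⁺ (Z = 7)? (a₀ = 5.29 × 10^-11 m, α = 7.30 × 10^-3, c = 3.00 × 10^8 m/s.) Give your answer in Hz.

9.41 × 10^14 Hz

r = n²a₀/Z = 3.70 × 10^-10 m, v = Zαc/n = 2.19 × 10^6 m/s
f = v/(2πr) = 9.41 × 10^14 Hz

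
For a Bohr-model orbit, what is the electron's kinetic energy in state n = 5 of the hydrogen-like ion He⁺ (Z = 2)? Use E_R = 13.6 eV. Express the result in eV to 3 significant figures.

For a Coulomb orbit the virial theorem gives K = −E_n.
E_n = −E_R·Z²/n², so K = E_R·Z²/n² = 13.6 × 2²/5² = 2.18 eV

2.18 eV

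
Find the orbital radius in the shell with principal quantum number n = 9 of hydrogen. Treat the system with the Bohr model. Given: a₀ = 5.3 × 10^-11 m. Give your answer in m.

4.3 × 10^-9 m

r_n = n²a₀/Z = 9² × 5.3 × 10^-11 / 1
    = 81 × 5.3 × 10^-11 / 1 = 4.3 × 10^-9 m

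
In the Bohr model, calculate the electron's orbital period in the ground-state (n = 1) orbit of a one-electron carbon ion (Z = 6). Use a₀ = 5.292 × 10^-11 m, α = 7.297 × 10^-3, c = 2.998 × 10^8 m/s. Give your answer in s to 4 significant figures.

r = n²a₀/Z = 1²·5.292 × 10^-11/6 = 8.820 × 10^-12 m
v = Zαc/n = 6·0.007297·2.998 × 10^8/1 = 1.313 × 10^7 m/s
T = 2πr/v = 4.222 × 10^-18 s

4.222 × 10^-18 s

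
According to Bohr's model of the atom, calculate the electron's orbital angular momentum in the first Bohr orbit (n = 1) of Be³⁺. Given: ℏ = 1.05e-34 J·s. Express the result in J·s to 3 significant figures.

L_n = nℏ = 1 × 1.05e-34 = 1.05e-34 J·s

1.05e-34 J·s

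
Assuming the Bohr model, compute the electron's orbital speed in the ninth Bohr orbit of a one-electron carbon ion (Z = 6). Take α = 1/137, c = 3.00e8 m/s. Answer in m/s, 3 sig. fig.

v_n = Zαc/n = 6 × 0.00730 × 3.00e8 / 9
    = 1.46e6 m/s

1.46e6 m/s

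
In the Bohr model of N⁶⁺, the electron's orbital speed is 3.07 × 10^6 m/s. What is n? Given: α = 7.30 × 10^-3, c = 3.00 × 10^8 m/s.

v_n = Zαc/n ⇒ n = Zαc/v = 7 × 0.00730 × 3.00 × 10^8 / 3.07 × 10^6 ≈ 4.99
n = 5

5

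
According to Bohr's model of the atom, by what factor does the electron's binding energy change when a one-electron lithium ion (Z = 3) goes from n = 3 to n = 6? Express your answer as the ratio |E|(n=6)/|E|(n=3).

1/4

|E| ∝ Z^2 · n^-2; with Z fixed, |E| ∝ n^-2.
|E|(n=6)/|E|(n=3) = (6/3)^-2 = 1/4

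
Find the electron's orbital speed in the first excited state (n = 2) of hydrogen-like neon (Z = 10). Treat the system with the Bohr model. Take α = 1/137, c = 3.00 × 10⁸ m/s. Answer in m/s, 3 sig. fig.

v_n = Zαc/n = 10 × 0.00730 × 3.00 × 10⁸ / 2
    = 1.09 × 10⁷ m/s

1.09 × 10⁷ m/s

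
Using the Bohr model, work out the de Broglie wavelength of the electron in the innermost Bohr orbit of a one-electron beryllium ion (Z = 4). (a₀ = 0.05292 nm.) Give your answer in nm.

The Bohr quantisation condition is nλ = 2πr_n.
r_n = n²a₀/Z = 0.01323 nm
λ = 2πr_n/n = 2π·0.01323/1 = 0.08313 nm

0.08313 nm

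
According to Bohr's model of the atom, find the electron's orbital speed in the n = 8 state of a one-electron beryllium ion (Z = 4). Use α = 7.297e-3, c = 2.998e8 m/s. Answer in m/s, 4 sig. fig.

v_n = Zαc/n = 4 × 0.007297 × 2.998e8 / 8
    = 1.094e6 m/s

1.094e6 m/s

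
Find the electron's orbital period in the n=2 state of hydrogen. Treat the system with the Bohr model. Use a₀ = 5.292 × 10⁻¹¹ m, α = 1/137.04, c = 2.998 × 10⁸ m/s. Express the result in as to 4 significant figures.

r = n²a₀/Z = 2²·5.292 × 10⁻¹¹/1 = 2.117 × 10⁻¹⁰ m
v = Zαc/n = 1·0.007297·2.998 × 10⁸/2 = 1.094 × 10⁶ m/s
T = 2πr/v = 1.216 × 10⁻¹⁵ s = 1216 as

1216 as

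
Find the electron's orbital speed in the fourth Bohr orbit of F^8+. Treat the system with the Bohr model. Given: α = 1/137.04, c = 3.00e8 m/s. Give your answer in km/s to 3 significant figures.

4930 km/s

v_n = Zαc/n = 9 × 0.00730 × 3.00e8 / 4
    = 4930 km/s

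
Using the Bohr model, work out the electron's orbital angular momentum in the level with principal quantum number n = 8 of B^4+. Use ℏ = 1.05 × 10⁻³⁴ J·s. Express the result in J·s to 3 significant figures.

8.40 × 10⁻³⁴ J·s

L_n = nℏ = 8 × 1.05 × 10⁻³⁴ = 8.40 × 10⁻³⁴ J·s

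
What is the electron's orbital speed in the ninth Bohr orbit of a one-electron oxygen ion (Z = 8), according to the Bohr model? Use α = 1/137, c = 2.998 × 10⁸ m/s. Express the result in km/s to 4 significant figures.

1945 km/s

v_n = Zαc/n = 8 × 0.007299 × 2.998 × 10⁸ / 9
    = 1945 km/s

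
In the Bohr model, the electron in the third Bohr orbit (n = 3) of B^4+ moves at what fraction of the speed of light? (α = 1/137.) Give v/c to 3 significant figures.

0.0122

v_n = Zαc/n, so v/c = Zα/n = 5 × 0.00730 / 3 = 0.0122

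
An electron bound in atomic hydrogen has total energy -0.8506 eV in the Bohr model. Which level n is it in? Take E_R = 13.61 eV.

E_n = −E_R Z²/n² ⇒ n² = E_R Z²/(−E_n) = 13.61 × 1² / 0.8506 ≈ 16.00
n = 4

4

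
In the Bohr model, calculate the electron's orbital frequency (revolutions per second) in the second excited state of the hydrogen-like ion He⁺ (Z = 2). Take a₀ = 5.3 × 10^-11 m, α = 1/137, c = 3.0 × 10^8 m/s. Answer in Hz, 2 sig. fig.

r = n²a₀/Z = 2.4 × 10^-10 m, v = Zαc/n = 1.5 × 10^6 m/s
f = v/(2πr) = 9.7 × 10^14 Hz

9.7 × 10^14 Hz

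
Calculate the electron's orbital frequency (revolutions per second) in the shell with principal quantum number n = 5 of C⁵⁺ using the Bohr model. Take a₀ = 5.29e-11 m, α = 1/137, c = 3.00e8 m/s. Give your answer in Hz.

1.90e15 Hz

r = n²a₀/Z = 2.20e-10 m, v = Zαc/n = 2.63e6 m/s
f = v/(2πr) = 1.90e15 Hz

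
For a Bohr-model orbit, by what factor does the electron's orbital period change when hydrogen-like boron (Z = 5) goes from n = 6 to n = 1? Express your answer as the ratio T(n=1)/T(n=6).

T ∝ Z^-2 · n^3; with Z fixed, T ∝ n^3.
T(n=1)/T(n=6) = (1/6)^3 = 1/216

1/216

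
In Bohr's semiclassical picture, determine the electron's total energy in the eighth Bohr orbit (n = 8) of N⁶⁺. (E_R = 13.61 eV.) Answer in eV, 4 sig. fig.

E_n = −E_R·Z²/n² = −13.61 × 7²/8² = -10.42 eV

-10.42 eV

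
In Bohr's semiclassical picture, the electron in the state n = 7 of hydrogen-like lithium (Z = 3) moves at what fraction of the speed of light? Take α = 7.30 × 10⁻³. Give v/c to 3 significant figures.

v_n = Zαc/n, so v/c = Zα/n = 3 × 0.00730 / 7 = 0.00313

0.00313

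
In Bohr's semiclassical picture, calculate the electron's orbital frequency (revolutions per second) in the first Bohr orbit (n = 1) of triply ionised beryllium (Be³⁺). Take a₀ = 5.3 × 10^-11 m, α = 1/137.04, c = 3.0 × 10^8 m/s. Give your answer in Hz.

1.1 × 10^17 Hz

r = n²a₀/Z = 1.3 × 10^-11 m, v = Zαc/n = 8.8 × 10^6 m/s
f = v/(2πr) = 1.1 × 10^17 Hz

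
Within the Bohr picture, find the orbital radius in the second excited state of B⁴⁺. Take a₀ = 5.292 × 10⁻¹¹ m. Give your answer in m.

r_n = n²a₀/Z = 3² × 5.292 × 10⁻¹¹ / 5
    = 9 × 5.292 × 10⁻¹¹ / 5 = 9.526 × 10⁻¹¹ m

9.526 × 10⁻¹¹ m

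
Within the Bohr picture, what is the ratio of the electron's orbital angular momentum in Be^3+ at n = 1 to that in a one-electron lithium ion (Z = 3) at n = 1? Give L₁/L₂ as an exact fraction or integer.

1

L = nℏ is independent of Z.
L₁/L₂ = n₁/n₂ = 1/1 = 1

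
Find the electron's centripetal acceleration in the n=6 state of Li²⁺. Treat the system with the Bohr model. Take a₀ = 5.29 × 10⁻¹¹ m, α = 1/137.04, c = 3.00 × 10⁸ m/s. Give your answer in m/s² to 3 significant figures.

r = n²a₀/Z = 6.35 × 10⁻¹⁰ m, v = Zαc/n = 1.09 × 10⁶ m/s
a = v²/r = (1.09 × 10⁶)² / 6.35 × 10⁻¹⁰ = 1.89 × 10²¹ m/s²

1.89 × 10²¹ m/s²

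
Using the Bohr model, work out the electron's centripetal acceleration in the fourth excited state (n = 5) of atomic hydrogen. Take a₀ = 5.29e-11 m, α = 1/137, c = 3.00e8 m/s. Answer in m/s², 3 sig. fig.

r = n²a₀/Z = 1.32e-9 m, v = Zαc/n = 4.38e5 m/s
a = v²/r = (4.38e5)² / 1.32e-9 = 1.45e20 m/s²

1.45e20 m/s²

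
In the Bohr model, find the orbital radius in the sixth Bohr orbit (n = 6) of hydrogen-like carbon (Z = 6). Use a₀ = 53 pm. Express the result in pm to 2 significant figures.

320 pm

r_n = n²a₀/Z = 6² × 53 / 6
    = 36 × 53 / 6 = 320 pm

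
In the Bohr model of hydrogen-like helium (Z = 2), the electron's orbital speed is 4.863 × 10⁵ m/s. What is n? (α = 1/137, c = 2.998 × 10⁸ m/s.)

v_n = Zαc/n ⇒ n = Zαc/v = 2 × 0.007299 × 2.998 × 10⁸ / 4.863 × 10⁵ ≈ 9.00
n = 9

9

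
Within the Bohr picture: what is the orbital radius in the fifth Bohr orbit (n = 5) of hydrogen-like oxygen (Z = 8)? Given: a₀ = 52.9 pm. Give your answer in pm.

165 pm

r_n = n²a₀/Z = 5² × 52.9 / 8
    = 25 × 52.9 / 8 = 165 pm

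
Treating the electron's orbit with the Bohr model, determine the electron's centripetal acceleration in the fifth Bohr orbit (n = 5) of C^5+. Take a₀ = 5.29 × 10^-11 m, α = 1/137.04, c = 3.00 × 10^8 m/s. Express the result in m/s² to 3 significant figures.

3.13 × 10^22 m/s²

r = n²a₀/Z = 2.20 × 10^-10 m, v = Zαc/n = 2.63 × 10^6 m/s
a = v²/r = (2.63 × 10^6)² / 2.20 × 10^-10 = 3.13 × 10^22 m/s²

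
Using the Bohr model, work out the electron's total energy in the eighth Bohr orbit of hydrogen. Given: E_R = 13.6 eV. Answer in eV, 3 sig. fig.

E_n = −E_R·Z²/n² = −13.6 × 1²/8² = -0.212 eV

-0.212 eV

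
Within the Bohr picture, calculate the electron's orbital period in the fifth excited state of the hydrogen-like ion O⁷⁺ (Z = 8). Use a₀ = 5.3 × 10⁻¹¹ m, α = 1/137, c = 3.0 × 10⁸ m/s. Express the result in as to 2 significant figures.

510 as

r = n²a₀/Z = 6²·5.3 × 10⁻¹¹/8 = 2.4 × 10⁻¹⁰ m
v = Zαc/n = 8·0.0073·3.0 × 10⁸/6 = 2.9 × 10⁶ m/s
T = 2πr/v = 5.1 × 10⁻¹⁶ s = 510 as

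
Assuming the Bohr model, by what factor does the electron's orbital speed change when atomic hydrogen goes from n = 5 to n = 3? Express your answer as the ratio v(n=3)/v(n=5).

v ∝ Z^1 · n^-1; with Z fixed, v ∝ n^-1.
v(n=3)/v(n=5) = (3/5)^-1 = 5/3

5/3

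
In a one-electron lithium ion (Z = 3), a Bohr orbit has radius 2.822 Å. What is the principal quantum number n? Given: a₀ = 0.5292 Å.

4

r_n = n²a₀/Z ⇒ n² = rZ/a₀ = 2.822 × 3 / 0.5292 ≈ 16.00
n = 4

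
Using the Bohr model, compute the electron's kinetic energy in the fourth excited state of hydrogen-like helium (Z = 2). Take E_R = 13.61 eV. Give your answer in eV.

For a Coulomb orbit the virial theorem gives K = −E_n.
E_n = −E_R·Z²/n², so K = E_R·Z²/n² = 13.61 × 2²/5² = 2.178 eV

2.178 eV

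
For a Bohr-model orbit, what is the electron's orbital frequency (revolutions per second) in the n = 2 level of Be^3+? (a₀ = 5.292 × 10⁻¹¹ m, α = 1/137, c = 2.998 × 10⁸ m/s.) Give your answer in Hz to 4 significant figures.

r = n²a₀/Z = 5.292 × 10⁻¹¹ m, v = Zαc/n = 4.377 × 10⁶ m/s
f = v/(2πr) = 1.316 × 10¹⁶ Hz

1.316 × 10¹⁶ Hz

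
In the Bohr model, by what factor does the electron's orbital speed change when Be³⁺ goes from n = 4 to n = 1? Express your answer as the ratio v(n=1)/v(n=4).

4

v ∝ Z^1 · n^-1; with Z fixed, v ∝ n^-1.
v(n=1)/v(n=4) = (1/4)^-1 = 4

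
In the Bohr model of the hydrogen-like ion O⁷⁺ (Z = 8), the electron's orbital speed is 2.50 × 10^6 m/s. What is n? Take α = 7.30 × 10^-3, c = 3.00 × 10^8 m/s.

v_n = Zαc/n ⇒ n = Zαc/v = 8 × 0.00730 × 3.00 × 10^8 / 2.50 × 10^6 ≈ 7.01
n = 7

7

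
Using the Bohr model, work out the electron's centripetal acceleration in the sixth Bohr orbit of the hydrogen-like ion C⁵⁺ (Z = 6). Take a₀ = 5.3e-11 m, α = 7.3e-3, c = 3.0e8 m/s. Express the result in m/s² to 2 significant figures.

1.5e22 m/s²

r = n²a₀/Z = 3.2e-10 m, v = Zαc/n = 2.2e6 m/s
a = v²/r = (2.2e6)² / 3.2e-10 = 1.5e22 m/s²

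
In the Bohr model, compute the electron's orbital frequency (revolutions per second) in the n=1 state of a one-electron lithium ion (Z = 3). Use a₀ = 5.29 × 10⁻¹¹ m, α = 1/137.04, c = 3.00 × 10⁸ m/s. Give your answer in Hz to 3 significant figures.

r = n²a₀/Z = 1.76 × 10⁻¹¹ m, v = Zαc/n = 6.57 × 10⁶ m/s
f = v/(2πr) = 5.93 × 10¹⁶ Hz

5.93 × 10¹⁶ Hz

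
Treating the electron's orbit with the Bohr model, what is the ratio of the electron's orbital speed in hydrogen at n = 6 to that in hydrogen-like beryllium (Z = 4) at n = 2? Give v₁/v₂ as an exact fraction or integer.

v ∝ Z^1 · n^-1
v₁/v₂ = (1/4)^1 · (6/2)^-1 = 1/12

1/12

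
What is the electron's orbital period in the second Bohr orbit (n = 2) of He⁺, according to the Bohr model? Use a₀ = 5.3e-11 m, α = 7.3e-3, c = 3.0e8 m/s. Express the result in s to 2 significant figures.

r = n²a₀/Z = 2²·5.3e-11/2 = 1.1e-10 m
v = Zαc/n = 2·0.0073·3.0e8/2 = 2.2e6 m/s
T = 2πr/v = 3.0e-16 s

3.0e-16 s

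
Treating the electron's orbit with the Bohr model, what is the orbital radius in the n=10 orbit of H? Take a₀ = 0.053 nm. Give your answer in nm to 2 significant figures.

5.3 nm

r_n = n²a₀/Z = 10² × 0.053 / 1
    = 100 × 0.053 / 1 = 5.3 nm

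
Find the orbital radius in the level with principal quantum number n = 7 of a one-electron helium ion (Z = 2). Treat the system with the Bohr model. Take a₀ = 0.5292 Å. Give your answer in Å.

r_n = n²a₀/Z = 7² × 0.5292 / 2
    = 49 × 0.5292 / 2 = 12.97 Å

12.97 Å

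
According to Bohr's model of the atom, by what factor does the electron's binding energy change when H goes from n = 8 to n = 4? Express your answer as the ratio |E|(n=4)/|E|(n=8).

4

|E| ∝ Z^2 · n^-2; with Z fixed, |E| ∝ n^-2.
|E|(n=4)/|E|(n=8) = (4/8)^-2 = 4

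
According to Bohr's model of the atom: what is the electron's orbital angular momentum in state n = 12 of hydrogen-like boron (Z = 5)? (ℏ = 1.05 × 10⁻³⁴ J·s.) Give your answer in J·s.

L_n = nℏ = 12 × 1.05 × 10⁻³⁴ = 1.26 × 10⁻³³ J·s

1.26 × 10⁻³³ J·s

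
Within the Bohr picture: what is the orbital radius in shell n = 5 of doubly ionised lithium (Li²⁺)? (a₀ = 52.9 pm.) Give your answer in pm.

441 pm

r_n = n²a₀/Z = 5² × 52.9 / 3
    = 25 × 52.9 / 3 = 441 pm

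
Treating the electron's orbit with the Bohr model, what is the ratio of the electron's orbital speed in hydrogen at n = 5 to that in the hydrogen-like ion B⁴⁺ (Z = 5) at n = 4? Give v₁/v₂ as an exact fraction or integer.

4/25

v ∝ Z^1 · n^-1
v₁/v₂ = (1/5)^1 · (5/4)^-1 = 4/25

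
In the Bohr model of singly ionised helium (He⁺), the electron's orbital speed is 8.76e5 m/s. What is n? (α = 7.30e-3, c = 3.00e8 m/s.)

5

v_n = Zαc/n ⇒ n = Zαc/v = 2 × 0.00730 × 3.00e8 / 8.76e5 ≈ 5.00
n = 5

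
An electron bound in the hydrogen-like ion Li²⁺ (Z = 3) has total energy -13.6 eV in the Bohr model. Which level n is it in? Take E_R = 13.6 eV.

E_n = −E_R Z²/n² ⇒ n² = E_R Z²/(−E_n) = 13.6 × 3² / 13.6 ≈ 9.00
n = 3

3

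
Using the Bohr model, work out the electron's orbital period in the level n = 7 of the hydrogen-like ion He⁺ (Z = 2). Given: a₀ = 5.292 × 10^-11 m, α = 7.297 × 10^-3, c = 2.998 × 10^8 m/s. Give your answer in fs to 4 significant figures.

r = n²a₀/Z = 7²·5.292 × 10^-11/2 = 1.297 × 10^-9 m
v = Zαc/n = 2·0.007297·2.998 × 10^8/7 = 6.250 × 10^5 m/s
T = 2πr/v = 1.303 × 10^-14 s = 13.03 fs

13.03 fs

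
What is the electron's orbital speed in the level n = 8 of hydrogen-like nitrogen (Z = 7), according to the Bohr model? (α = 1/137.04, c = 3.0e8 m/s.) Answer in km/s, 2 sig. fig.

v_n = Zαc/n = 7 × 0.0073 × 3.0e8 / 8
    = 1900 km/s

1900 km/s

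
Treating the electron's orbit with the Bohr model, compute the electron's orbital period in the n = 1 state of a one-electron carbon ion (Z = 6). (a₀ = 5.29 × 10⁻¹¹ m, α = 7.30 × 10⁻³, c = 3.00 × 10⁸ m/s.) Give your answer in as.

4.22 as

r = n²a₀/Z = 1²·5.29 × 10⁻¹¹/6 = 8.82 × 10⁻¹² m
v = Zαc/n = 6·0.00730·3.00 × 10⁸/1 = 1.31 × 10⁷ m/s
T = 2πr/v = 4.22 × 10⁻¹⁸ s = 4.22 as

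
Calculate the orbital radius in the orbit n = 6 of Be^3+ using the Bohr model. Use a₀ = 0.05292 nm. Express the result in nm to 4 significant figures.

r_n = n²a₀/Z = 6² × 0.05292 / 4
    = 36 × 0.05292 / 4 = 0.4763 nm

0.4763 nm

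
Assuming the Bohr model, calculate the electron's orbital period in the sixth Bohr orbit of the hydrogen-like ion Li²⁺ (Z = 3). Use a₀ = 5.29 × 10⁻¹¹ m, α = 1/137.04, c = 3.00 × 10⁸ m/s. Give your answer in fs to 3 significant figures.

3.64 fs

r = n²a₀/Z = 6²·5.29 × 10⁻¹¹/3 = 6.35 × 10⁻¹⁰ m
v = Zαc/n = 3·0.00730·3.00 × 10⁸/6 = 1.09 × 10⁶ m/s
T = 2πr/v = 3.64 × 10⁻¹⁵ s = 3.64 fs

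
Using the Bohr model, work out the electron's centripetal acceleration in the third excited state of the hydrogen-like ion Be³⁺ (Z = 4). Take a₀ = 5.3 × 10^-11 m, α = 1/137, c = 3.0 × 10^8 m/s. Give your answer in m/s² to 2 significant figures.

2.3 × 10^22 m/s²

r = n²a₀/Z = 2.1 × 10^-10 m, v = Zαc/n = 2.2 × 10^6 m/s
a = v²/r = (2.2 × 10^6)² / 2.1 × 10^-10 = 2.3 × 10^22 m/s²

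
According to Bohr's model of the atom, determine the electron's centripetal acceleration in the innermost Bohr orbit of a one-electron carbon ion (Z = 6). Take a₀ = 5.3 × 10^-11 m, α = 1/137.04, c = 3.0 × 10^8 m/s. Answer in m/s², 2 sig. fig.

r = n²a₀/Z = 8.8 × 10^-12 m, v = Zαc/n = 1.3 × 10^7 m/s
a = v²/r = (1.3 × 10^7)² / 8.8 × 10^-12 = 2.0 × 10^25 m/s²

2.0 × 10^25 m/s²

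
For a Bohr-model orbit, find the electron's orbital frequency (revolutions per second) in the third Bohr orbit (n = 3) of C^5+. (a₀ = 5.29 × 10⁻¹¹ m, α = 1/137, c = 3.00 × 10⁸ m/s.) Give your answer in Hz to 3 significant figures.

8.78 × 10¹⁵ Hz

r = n²a₀/Z = 7.94 × 10⁻¹¹ m, v = Zαc/n = 4.38 × 10⁶ m/s
f = v/(2πr) = 8.78 × 10¹⁵ Hz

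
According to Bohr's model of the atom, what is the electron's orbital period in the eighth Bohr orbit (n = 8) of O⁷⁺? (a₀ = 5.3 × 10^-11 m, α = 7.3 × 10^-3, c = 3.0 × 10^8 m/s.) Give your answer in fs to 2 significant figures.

r = n²a₀/Z = 8²·5.3 × 10^-11/8 = 4.2 × 10^-10 m
v = Zαc/n = 8·0.0073·3.0 × 10^8/8 = 2.2 × 10^6 m/s
T = 2πr/v = 1.2 × 10^-15 s = 1.2 fs

1.2 fs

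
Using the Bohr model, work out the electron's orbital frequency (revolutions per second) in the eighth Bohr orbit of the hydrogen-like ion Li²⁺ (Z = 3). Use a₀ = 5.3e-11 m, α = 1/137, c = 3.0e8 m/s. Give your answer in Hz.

r = n²a₀/Z = 1.1e-9 m, v = Zαc/n = 8.2e5 m/s
f = v/(2πr) = 1.2e14 Hz

1.2e14 Hz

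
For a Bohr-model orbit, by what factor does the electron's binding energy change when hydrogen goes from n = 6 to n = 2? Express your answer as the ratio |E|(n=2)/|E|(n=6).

9

|E| ∝ Z^2 · n^-2; with Z fixed, |E| ∝ n^-2.
|E|(n=2)/|E|(n=6) = (2/6)^-2 = 9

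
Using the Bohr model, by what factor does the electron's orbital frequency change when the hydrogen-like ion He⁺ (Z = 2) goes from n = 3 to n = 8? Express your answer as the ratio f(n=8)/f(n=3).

27/512

f ∝ Z^2 · n^-3; with Z fixed, f ∝ n^-3.
f(n=8)/f(n=3) = (8/3)^-3 = 27/512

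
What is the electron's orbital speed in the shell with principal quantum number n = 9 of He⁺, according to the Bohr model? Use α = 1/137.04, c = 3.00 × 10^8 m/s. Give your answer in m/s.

v_n = Zαc/n = 2 × 0.00730 × 3.00 × 10^8 / 9
    = 4.86 × 10^5 m/s

4.86 × 10^5 m/s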